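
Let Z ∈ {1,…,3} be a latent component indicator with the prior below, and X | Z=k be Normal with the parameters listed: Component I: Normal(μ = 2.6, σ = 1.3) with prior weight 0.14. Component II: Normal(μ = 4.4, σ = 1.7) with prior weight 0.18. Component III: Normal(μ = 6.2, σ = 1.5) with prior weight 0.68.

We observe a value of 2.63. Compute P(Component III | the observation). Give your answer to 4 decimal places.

By Bayes' theorem, P(k | x) = π_k f_k(x) / Σ_j π_j f_j(x).
Component likelihoods at x = 2.63:
  p_I = (1/(1.3·√(2π)))·exp(−(2.63−2.6)²/(2·1.3²)) = 0.306879·exp(-0.00027) = 0.306797
  p_II = (1/(1.7·√(2π)))·exp(−(2.63−4.4)²/(2·1.7²)) = 0.234672·exp(-0.54202) = 0.136478
  p_III = (1/(1.5·√(2π)))·exp(−(2.63−6.2)²/(2·1.5²)) = 0.265962·exp(-2.83220) = 0.0156607
Weight by the priors:
  π_I·p_I = 0.14 × 0.306797 = 0.0429516
  π_II·p_II = 0.18 × 0.136478 = 0.0245661
  π_III·p_III = 0.68 × 0.0156607 = 0.0106492
Normaliser: 0.0429516 + 0.0245661 + 0.0106492 = 0.0781669
P(Component III | 2.63) = 0.0106492 / 0.0781669 ≈ 0.1362

0.1362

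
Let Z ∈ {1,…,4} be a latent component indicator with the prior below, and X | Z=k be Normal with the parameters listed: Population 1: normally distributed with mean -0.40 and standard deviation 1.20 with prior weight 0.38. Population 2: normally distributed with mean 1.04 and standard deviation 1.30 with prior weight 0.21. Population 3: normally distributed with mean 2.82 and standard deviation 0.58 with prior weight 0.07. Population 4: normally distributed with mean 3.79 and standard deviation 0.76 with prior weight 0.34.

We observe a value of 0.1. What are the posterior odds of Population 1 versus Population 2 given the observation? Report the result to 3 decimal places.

Posterior odds = (π_i f_i(x)) / (π_j f_j(x)); the normalising sum cancels.
Component likelihoods at x = 0.1:
  p_1 = (1/(1.20·√(2π)))·exp(−(0.1−-0.40)²/(2·1.20²)) = 0.332452·exp(-0.08681) = 0.30481
  p_2 = (1/(1.30·√(2π)))·exp(−(0.1−1.04)²/(2·1.30²)) = 0.306879·exp(-0.26142) = 0.236284
  p_3 = (1/(0.58·√(2π)))·exp(−(0.1−2.82)²/(2·0.58²)) = 0.687832·exp(-10.99643) = 1.1529e-05
  p_4 = (1/(0.76·√(2π)))·exp(−(0.1−3.79)²/(2·0.76²)) = 0.524924·exp(-11.78679) = 3.99171e-06
Odds = (0.38/0.21) × (0.30481/0.236284) = 1.80952 × 1.29002 ≈ 2.334

2.334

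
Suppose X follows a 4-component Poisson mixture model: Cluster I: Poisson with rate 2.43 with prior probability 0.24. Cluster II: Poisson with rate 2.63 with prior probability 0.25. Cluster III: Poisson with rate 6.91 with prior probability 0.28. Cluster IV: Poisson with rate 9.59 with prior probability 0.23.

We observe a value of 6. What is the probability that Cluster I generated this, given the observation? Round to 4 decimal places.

0.0821

By Bayes' theorem, P(k | x) = w_k f_k(x) / Σ_j w_j f_j(x).
Poisson probabilities:
  f_I = 0.025175
  f_II = 0.0331289
  f_III = 0.150855
  f_IV = 0.0739086
Unnormalised posteriors:
  w_I·f_I = 0.24 × 0.025175 = 0.006042
  w_II·f_II = 0.25 × 0.0331289 = 0.00828223
  w_III·f_III = 0.28 × 0.150855 = 0.0422395
  w_IV·f_IV = 0.23 × 0.0739086 = 0.016999
Evidence: 0.006042 + 0.00828223 + 0.0422395 + 0.016999 = 0.0735627
So the posterior for Cluster I is 0.006042 / 0.0735627 ≈ 0.0821.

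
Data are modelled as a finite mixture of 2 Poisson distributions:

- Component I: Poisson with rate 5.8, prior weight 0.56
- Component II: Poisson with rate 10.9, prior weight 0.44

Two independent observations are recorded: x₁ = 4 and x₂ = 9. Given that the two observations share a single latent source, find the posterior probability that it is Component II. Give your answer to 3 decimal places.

0.096

P(component k | x) = w_k·f_k(x) / marginal(x), where marginal(x) = Σ_j w_j·f_j(x).
Since both observations come from the same component, the likelihood for component k is f_k(x₁)·f_k(x₂).
  p_I = [e^(−5.8)·5.8^4/4! = 0.142755] × [0.0619699] = 0.00884654
  p_II = [e^(−10.9)·10.9^4/4! = 0.0108564] × [0.110475] = 0.00119936
Multiply by the mixture weights:
  w_I·p_I = 0.56 × 0.00884654 = 0.00495406
  w_II·p_II = 0.44 × 0.00119936 = 0.00052772
Denominator: 0.00495406 + 0.00052772 = 0.00548178
P(Component II | x₁, x₂) = 0.00052772 / 0.00548178 ≈ 0.096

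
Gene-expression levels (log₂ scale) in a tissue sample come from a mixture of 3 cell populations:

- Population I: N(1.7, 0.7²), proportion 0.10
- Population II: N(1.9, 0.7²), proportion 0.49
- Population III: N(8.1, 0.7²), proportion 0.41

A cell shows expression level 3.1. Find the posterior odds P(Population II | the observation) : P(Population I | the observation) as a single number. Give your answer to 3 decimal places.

8.330

Posterior odds = (π_i f_i(x)) / (π_j f_j(x)); the normalising sum cancels.
Normal densities:
  p_I = 0.07713
  p_II = 0.131119
  p_III = 4.75194e-12
0.0642482 / 0.007713 ≈ 8.330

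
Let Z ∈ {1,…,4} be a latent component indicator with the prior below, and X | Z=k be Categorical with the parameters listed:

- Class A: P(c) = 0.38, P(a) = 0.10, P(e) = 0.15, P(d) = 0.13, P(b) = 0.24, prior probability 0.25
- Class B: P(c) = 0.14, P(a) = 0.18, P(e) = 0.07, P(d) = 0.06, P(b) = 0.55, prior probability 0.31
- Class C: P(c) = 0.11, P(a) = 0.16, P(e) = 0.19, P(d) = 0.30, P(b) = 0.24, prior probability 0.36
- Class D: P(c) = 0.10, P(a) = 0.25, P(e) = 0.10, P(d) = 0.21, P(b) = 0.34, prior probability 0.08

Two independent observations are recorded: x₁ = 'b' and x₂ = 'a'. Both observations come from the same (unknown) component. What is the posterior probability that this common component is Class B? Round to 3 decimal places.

The responsibility of component k is P(Z=k) f_k(x) divided by Σ_j P(Z=j) f_j(x).
Since both observations come from the same component, the likelihood for component k is f_k(x₁)·f_k(x₂).
  p_A = [0.24] × [0.1] = 0.024
  p_B = [0.55] × [0.18] = 0.099
  p_C = [0.24] × [0.16] = 0.0384
  p_D = [0.34] × [0.25] = 0.085
Multiply by the mixture weights:
  P(Z=A)·p_A = 0.25 × 0.024 = 0.006
  P(Z=B)·p_B = 0.31 × 0.099 = 0.03069
  P(Z=C)·p_C = 0.36 × 0.0384 = 0.013824
  P(Z=D)·p_D = 0.08 × 0.085 = 0.0068
Denominator: 0.006 + 0.03069 + 0.013824 + 0.0068 = 0.057314
P(Class B | x) = 0.03069 / 0.057314 ≈ 0.535

0.535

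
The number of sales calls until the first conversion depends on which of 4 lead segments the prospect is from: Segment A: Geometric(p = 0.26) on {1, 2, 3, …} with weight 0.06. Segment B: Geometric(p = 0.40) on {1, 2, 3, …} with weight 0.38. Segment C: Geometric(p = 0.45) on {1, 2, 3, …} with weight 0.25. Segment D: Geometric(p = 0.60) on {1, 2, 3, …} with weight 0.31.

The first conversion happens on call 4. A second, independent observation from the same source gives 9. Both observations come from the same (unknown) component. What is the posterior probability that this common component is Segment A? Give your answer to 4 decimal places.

0.3332

The responsibility of component k is π_k f_k(x) divided by Σ_j π_j f_j(x).
Since both observations come from the same component, the likelihood for component k is f_k(x₁)·f_k(x₂).
  p_A = [0.26·(1−0.26)^3 = 0.26·0.405224 = 0.105358] × [0.0233791] = 0.00246318
  p_B = [0.40·(1−0.40)^3 = 0.40·0.216 = 0.0864] × [0.00671846] = 0.000580475
  p_C = [0.45·(1−0.45)^3 = 0.45·0.166375 = 0.0748688] × [0.00376803] = 0.000282107
  p_D = [0.60·(1−0.60)^3 = 0.60·0.064 = 0.0384] × [0.000393216] = 1.50995e-05
Weight by the priors:
  π_A·p_A = 0.06 × 0.00246318 = 0.000147791
  π_B·p_B = 0.38 × 0.000580475 = 0.000220581
  π_C·p_C = 0.25 × 0.000282107 = 7.05269e-05
  π_D·p_D = 0.31 × 1.50995e-05 = 4.68084e-06
Normaliser: 0.000147791 + 0.000220581 + 7.05269e-05 + 4.68084e-06 = 0.000443579
P(Segment A | x) = 0.000147791 / 0.000443579 ≈ 0.3332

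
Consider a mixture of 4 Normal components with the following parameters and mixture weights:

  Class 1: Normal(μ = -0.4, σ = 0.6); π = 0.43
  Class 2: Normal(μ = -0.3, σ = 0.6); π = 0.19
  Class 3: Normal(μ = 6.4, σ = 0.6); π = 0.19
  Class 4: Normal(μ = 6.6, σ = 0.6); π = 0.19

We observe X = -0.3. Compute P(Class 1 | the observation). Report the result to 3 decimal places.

0.691

Apply Bayes' rule: the posterior for each component is proportional to its prior times its likelihood at x.
Normal densities:
  p_1 = (1/(0.6·√(2π)))·exp(−(-0.3−-0.4)²/(2·0.6²)) = 0.664904·exp(-0.01389) = 0.655733
  p_2 = (1/(0.6·√(2π)))·exp(−(-0.3−-0.3)²/(2·0.6²)) = 0.664904·exp(-0.00000) = 0.664904
  p_3 = (1/(0.6·√(2π)))·exp(−(-0.3−6.4)²/(2·0.6²)) = 0.664904·exp(-62.34722) = 5.56806e-28
  p_4 = (1/(0.6·√(2π)))·exp(−(-0.3−6.6)²/(2·0.6²)) = 0.664904·exp(-66.12500) = 1.27361e-29
Weight by the priors:
  w_1·p_1 = 0.43 × 0.655733 = 0.281965
  w_2·p_2 = 0.19 × 0.664904 = 0.126332
  w_3·p_3 = 0.19 × 5.56806e-28 = 1.05793e-28
  w_4·p_4 = 0.19 × 1.27361e-29 = 2.41986e-30
Denominator: 0.281965 + 0.126332 + 1.05793e-28 + 2.41986e-30 = 0.408297
Responsibility of Class 1: 0.281965 / 0.408297 ≈ 0.691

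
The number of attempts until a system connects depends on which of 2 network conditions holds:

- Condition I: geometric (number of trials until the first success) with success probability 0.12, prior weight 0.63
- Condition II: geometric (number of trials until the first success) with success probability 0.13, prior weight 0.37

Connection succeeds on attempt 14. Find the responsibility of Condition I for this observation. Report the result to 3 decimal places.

0.646

Apply Bayes' rule: the posterior for each component is proportional to its prior times its likelihood at x.
Evaluate each component's likelihood at the observed value:
  f_I = 0.0227749
  f_II = 0.0212664
Prior × likelihood for each component:
  π_I·f_I = 0.63 × 0.0227749 = 0.0143482
  π_II·f_II = 0.37 × 0.0212664 = 0.00786856
Marginal: 0.0143482 + 0.00786856 = 0.0222167
P(Condition I | x) ≈ 0.646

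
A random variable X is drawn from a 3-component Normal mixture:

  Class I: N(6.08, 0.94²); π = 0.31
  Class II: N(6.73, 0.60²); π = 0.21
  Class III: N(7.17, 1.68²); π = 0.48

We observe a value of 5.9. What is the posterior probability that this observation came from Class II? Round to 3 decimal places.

0.200

P(component k | x) = π_k·f_k(x) / marginal(x), where marginal(x) = Σ_j π_j·f_j(x).
Component likelihoods at x = 5.9:
  L_I = 0.416696
  L_II = 0.255401
  L_III = 0.178447
Weight by the priors:
  π_I·L_I = 0.31 × 0.416696 = 0.129176
  π_II·L_II = 0.21 × 0.255401 = 0.0536343
  π_III·L_III = 0.48 × 0.178447 = 0.0856545
Normaliser: 0.129176 + 0.0536343 + 0.0856545 = 0.268465
P(Class II | the observation) = 0.0536343 / 0.268465 ≈ 0.200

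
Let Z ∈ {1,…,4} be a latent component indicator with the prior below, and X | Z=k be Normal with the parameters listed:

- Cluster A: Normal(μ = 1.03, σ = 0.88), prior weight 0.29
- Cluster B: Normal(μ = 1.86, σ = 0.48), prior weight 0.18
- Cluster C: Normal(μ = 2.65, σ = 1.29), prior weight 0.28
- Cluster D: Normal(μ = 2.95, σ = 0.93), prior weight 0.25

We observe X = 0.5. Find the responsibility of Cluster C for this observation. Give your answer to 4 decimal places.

By Bayes' theorem, P(k | x) = w_k f_k(x) / Σ_j w_j f_j(x).
Component likelihoods at x = 0.5:
  L_A = (1/(0.88·√(2π)))·exp(−(0.5−1.03)²/(2·0.88²)) = 0.453344·exp(-0.18137) = 0.378147
  L_B = (1/(0.48·√(2π)))·exp(−(0.5−1.86)²/(2·0.48²)) = 0.831130·exp(-4.01389) = 0.0150127
  L_C = (1/(1.29·√(2π)))·exp(−(0.5−2.65)²/(2·1.29²)) = 0.309258·exp(-1.38889) = 0.0771141
  L_D = (1/(0.93·√(2π)))·exp(−(0.5−2.95)²/(2·0.93²)) = 0.428970·exp(-3.47005) = 0.0133476
Unnormalised posteriors:
  w_A·L_A = 0.29 × 0.378147 = 0.109663
  w_B·L_B = 0.18 × 0.0150127 = 0.00270229
  w_C·L_C = 0.28 × 0.0771141 = 0.0215919
  w_D·L_D = 0.25 × 0.0133476 = 0.00333689
Evidence: 0.109663 + 0.00270229 + 0.0215919 + 0.00333689 = 0.137294
Responsibility of Cluster C: 0.0215919 / 0.137294 ≈ 0.1573

0.1573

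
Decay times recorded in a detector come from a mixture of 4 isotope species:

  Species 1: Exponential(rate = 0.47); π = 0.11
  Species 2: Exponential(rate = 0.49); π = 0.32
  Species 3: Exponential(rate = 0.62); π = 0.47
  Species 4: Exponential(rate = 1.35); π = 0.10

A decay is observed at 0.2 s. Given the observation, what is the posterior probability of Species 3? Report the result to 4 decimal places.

0.4683

P(component k | x) = π_k·f_k(x) / marginal(x), where marginal(x) = Σ_j π_j·f_j(x).
Evaluate each component's likelihood at the observed value:
  L_1 = 0.427833
  L_2 = 0.444258
  L_3 = 0.547696
  L_4 = 1.03056
Multiply by the mixture weights:
  π_1·L_1 = 0.11 × 0.427833 = 0.0470616
  π_2·L_2 = 0.32 × 0.444258 = 0.142163
  π_3·L_3 = 0.47 × 0.547696 = 0.257417
  π_4·L_4 = 0.10 × 1.03056 = 0.103056
Sum: 0.0470616 + 0.142163 + 0.257417 + 0.103056 = 0.549697
P(Species 3 | data) = 0.257417 / 0.549697 ≈ 0.4683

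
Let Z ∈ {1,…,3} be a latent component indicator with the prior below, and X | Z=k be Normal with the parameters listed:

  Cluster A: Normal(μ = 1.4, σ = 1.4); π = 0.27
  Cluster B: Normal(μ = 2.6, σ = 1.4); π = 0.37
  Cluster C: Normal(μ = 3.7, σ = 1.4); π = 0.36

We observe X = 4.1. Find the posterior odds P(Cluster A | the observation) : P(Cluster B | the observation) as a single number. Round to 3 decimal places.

The posterior odds equal the prior odds times the likelihood ratio: (π_i/π_j)·(f_i(x)/f_j(x)).
Evaluate each component's likelihood at the observed value:
  f_A = (1/(1.4·√(2π)))·exp(−(4.1−1.4)²/(2·1.4²)) = 0.284959·exp(-1.85969) = 0.0443739
  f_B = (1/(1.4·√(2π)))·exp(−(4.1−2.6)²/(2·1.4²)) = 0.284959·exp(-0.57398) = 0.160511
  f_C = (1/(1.4·√(2π)))·exp(−(4.1−3.7)²/(2·1.4²)) = 0.284959·exp(-0.04082) = 0.273562
Posterior odds = (π_A·f_A) / (π_B·f_B) = (0.27·0.0443739) / (0.37·0.160511) = 0.0119809 / 0.0593892 ≈ 0.202

0.202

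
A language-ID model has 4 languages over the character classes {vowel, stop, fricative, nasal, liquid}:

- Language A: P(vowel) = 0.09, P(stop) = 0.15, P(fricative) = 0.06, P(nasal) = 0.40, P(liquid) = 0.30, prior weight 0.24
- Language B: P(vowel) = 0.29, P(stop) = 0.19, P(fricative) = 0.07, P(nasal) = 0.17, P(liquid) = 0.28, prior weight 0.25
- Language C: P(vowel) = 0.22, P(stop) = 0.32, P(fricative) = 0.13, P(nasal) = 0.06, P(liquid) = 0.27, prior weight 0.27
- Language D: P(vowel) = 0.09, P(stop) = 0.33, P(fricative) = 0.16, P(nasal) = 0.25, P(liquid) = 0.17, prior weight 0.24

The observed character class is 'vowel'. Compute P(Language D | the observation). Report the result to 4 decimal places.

P(component k | x) = w_k·f_k(x) / marginal(x), where marginal(x) = Σ_j w_j·f_j(x).
Component likelihoods at x = 'vowel':
  L_A = P(vowel | comp) = 0.09
  L_B = P(vowel | comp) = 0.29
  L_C = P(vowel | comp) = 0.22
  L_D = P(vowel | comp) = 0.09
Multiply by the mixture weights:
  w_A·L_A = 0.24 × 0.09 = 0.0216
  w_B·L_B = 0.25 × 0.29 = 0.0725
  w_C·L_C = 0.27 × 0.22 = 0.0594
  w_D·L_D = 0.24 × 0.09 = 0.0216
Sum: 0.0216 + 0.0725 + 0.0594 + 0.0216 = 0.1751
Responsibility of Language D: 0.0216 / 0.1751 ≈ 0.1234

0.1234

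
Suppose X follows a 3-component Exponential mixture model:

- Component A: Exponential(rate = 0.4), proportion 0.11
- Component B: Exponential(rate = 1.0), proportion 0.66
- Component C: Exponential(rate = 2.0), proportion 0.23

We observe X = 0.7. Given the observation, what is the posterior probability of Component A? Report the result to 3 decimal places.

By Bayes' theorem, P(k | x) = w_k f_k(x) / Σ_j w_j f_j(x).
Component likelihoods at x = 0.7:
  L_A = 0.4·e^(−0.4·0.7) = 0.4·e^(−0.2800) = 0.302313
  L_B = 1.0·e^(−1.0·0.7) = 1.0·e^(−0.7000) = 0.496585
  L_C = 2.0·e^(−2.0·0.7) = 2.0·e^(−1.4000) = 0.493194
Unnormalised posteriors:
  w_A·L_A = 0.11 × 0.302313 = 0.0332545
  w_B·L_B = 0.66 × 0.496585 = 0.327746
  w_C·L_C = 0.23 × 0.493194 = 0.113435
Denominator: 0.0332545 + 0.327746 + 0.113435 = 0.474435
Responsibility of Component A: 0.0332545 / 0.474435 ≈ 0.070

0.070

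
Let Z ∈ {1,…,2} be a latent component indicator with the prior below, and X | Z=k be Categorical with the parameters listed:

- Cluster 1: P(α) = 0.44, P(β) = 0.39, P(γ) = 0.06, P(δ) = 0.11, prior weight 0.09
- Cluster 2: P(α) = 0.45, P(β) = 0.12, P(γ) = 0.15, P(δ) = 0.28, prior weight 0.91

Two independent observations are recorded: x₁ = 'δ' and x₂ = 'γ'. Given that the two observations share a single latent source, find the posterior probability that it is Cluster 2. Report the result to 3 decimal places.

By Bayes' theorem, P(k | x) = P(Z=k) f_k(x) / Σ_j P(Z=j) f_j(x).
Since both observations come from the same component, the likelihood for component k is f_k(x₁)·f_k(x₂).
  p_1 = [P(δ | comp) = 0.11] × [0.06] = 0.0066
  p_2 = [P(δ | comp) = 0.28] × [0.15] = 0.042
Multiply by the mixture weights:
  P(Z=1)·p_1 = 0.09 × 0.0066 = 0.000594
  P(Z=2)·p_2 = 0.91 × 0.042 = 0.03822
Evidence: 0.000594 + 0.03822 = 0.038814
P(Cluster 2 | data) = 0.03822 / 0.038814 ≈ 0.985

0.985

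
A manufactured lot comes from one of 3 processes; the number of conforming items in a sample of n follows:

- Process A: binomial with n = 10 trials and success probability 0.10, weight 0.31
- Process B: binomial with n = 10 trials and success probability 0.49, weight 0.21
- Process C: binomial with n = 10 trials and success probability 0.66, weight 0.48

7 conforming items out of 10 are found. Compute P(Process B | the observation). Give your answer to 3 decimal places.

0.155

P(component k | x) = π_k·f_k(x) / marginal(x), where marginal(x) = Σ_j π_j·f_j(x).
Binomial probabilities:
  L_A = C(10,7)·0.10^7·0.90^3 = 120·1e-07·0.729 = 8.748e-06
  L_B = C(10,7)·0.49^7·0.51^3 = 120·0.00678223·0.132651 = 0.10796
  L_C = C(10,7)·0.66^7·0.34^3 = 120·0.0545516·0.039304 = 0.257292
Prior × likelihood for each component:
  π_A·L_A = 0.31 × 8.748e-06 = 2.71188e-06
  π_B·L_B = 0.21 × 0.10796 = 0.0226717
  π_C·L_C = 0.48 × 0.257292 = 0.1235
Sum: 2.71188e-06 + 0.0226717 + 0.1235 = 0.146174
Responsibility of Process B: 0.0226717 / 0.146174 ≈ 0.155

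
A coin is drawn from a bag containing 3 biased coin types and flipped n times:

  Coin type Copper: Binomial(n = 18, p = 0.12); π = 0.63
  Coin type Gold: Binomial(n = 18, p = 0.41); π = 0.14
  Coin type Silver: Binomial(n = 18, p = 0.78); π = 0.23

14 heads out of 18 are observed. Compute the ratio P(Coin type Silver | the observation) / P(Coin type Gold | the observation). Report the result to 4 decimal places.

Since P(k|x) ∝ π_k f_k(x), the posterior odds are π_i f_i(x) / (π_j f_j(x)).
Binomial probabilities:
  p_Copper = C(18,14)·0.12^14·0.88^4 = 3060·1.28392e-13·0.599695 = 2.35608e-10
  p_Gold = C(18,14)·0.41^14·0.59^4 = 3060·3.79292e-06·0.121174 = 0.00140638
  p_Silver = C(18,14)·0.78^14·0.22^4 = 3060·0.0308549·0.00234256 = 0.221175
Odds = (0.23/0.14) × (0.221175/0.00140638) = 1.64286 × 157.265 ≈ 258.3645

258.3645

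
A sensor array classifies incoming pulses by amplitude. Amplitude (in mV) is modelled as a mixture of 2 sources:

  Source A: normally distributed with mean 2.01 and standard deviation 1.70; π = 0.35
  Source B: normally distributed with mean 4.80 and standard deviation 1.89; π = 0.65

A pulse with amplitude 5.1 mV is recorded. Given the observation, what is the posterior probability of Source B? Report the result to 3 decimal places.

P(component k | x) = w_k·f_k(x) / marginal(x), where marginal(x) = Σ_j w_j·f_j(x).
Evaluate each component's likelihood at the observed value:
  L_A = 0.0449823
  L_B = 0.208438
Weight by the priors:
  w_A·L_A = 0.35 × 0.0449823 = 0.0157438
  w_B·L_B = 0.65 × 0.208438 = 0.135485
Marginal: 0.0157438 + 0.135485 = 0.151229
P(Source B | the observation) = 0.135485 / 0.151229 ≈ 0.896

0.896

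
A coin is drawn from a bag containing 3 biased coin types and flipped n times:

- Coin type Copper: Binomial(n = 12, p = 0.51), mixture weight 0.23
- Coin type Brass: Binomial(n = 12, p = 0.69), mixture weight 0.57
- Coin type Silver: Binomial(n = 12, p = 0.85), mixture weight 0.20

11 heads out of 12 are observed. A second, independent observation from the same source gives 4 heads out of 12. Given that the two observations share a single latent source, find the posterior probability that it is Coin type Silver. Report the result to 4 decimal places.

0.0091

Posterior ∝ prior × likelihood, so P(k | x) ∝ P(Z=k) f_k(x); normalise over all components.
Since both observations come from the same component, the likelihood for component k is f_k(x₁)·f_k(x₂).
  p_Copper = [C(12,11)·0.51^11·0.49^1 = 12·0.000607116·0.49 = 0.00356984] × [0.11129] = 0.000397286
  p_Brass = [C(12,11)·0.69^11·0.31^1 = 12·0.0168787·0.31 = 0.0627889] × [0.00956963] = 0.000600867
  p_Silver = [C(12,11)·0.85^11·0.15^1 = 12·0.167343·0.15 = 0.301218] × [6.62233e-05] = 1.99476e-05
Multiply by the mixture weights:
  P(Z=Copper)·p_Copper = 0.23 × 0.000397286 = 9.13759e-05
  P(Z=Brass)·p_Brass = 0.57 × 0.000600867 = 0.000342494
  P(Z=Silver)·p_Silver = 0.20 × 1.99476e-05 = 3.98953e-06
Sum: 9.13759e-05 + 0.000342494 + 3.98953e-06 = 0.000437859
P(Coin type Silver | x₁, x₂) ≈ 0.0091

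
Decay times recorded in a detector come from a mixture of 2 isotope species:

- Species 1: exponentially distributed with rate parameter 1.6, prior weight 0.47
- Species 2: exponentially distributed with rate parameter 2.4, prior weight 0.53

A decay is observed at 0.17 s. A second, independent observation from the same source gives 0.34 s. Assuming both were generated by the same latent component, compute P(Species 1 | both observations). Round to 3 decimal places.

0.372

By Bayes' theorem, P(k | x) = P(Z=k) f_k(x) / Σ_j P(Z=j) f_j(x).
Since both observations come from the same component, the likelihood for component k is f_k(x₁)·f_k(x₂).
  f_1 = [1.6·e^(−1.6·0.17) = 1.6·e^(−0.2720) = 1.21897] × [0.928675] = 1.13202
  f_2 = [2.4·e^(−2.4·0.17) = 2.4·e^(−0.4080) = 1.59595] × [1.06127] = 1.69374
Weight by the priors:
  P(Z=1)·f_1 = 0.47 × 1.13202 = 0.532051
  P(Z=2)·f_2 = 0.53 × 1.69374 = 0.897681
Normaliser: 0.532051 + 0.897681 = 1.42973
P(Species 1 | x₁, x₂) ≈ 0.372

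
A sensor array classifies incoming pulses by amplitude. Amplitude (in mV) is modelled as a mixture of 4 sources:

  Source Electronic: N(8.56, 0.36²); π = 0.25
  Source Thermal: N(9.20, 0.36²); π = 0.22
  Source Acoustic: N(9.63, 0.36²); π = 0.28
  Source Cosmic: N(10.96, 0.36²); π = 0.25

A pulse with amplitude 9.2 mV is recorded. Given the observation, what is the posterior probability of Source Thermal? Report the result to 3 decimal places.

0.538

By Bayes' theorem, P(k | x) = π_k f_k(x) / Σ_j π_j f_j(x).
Normal densities:
  f_Electronic = 0.2282
  f_Thermal = 1.10817
  f_Acoustic = 0.543005
  f_Cosmic = 7.15353e-06
Prior × likelihood for each component:
  π_Electronic·f_Electronic = 0.25 × 0.2282 = 0.0570499
  π_Thermal·f_Thermal = 0.22 × 1.10817 = 0.243798
  π_Acoustic·f_Acoustic = 0.28 × 0.543005 = 0.152042
  π_Cosmic·f_Cosmic = 0.25 × 7.15353e-06 = 1.78838e-06
Sum: 0.0570499 + 0.243798 + 0.152042 + 1.78838e-06 = 0.452891
P(Source Thermal | 9.2 mV) = 0.243798 / 0.452891 ≈ 0.538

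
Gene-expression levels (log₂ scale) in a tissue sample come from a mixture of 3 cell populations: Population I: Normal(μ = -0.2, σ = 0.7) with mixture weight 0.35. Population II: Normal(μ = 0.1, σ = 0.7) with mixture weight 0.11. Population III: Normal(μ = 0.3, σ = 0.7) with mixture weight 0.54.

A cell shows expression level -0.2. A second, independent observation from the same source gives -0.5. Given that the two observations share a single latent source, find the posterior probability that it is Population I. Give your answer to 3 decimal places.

0.526

The responsibility of component k is π_k f_k(x) divided by Σ_j π_j f_j(x).
Since both observations come from the same component, the likelihood for component k is f_k(x₁)·f_k(x₂).
  f_I = [(1/(0.7·√(2π)))·exp(−(-0.2−-0.2)²/(2·0.7²)) = 0.569918·exp(-0.00000) = 0.569918] × [0.51991] = 0.296306
  f_II = [(1/(0.7·√(2π)))·exp(−(-0.2−0.1)²/(2·0.7²)) = 0.569918·exp(-0.09184) = 0.51991] × [0.394707] = 0.205212
  f_III = [(1/(0.7·√(2π)))·exp(−(-0.2−0.3)²/(2·0.7²)) = 0.569918·exp(-0.25510) = 0.441593] × [0.296614] = 0.130983
Multiply by the mixture weights:
  π_I·f_I = 0.35 × 0.296306 = 0.103707
  π_II·f_II = 0.11 × 0.205212 = 0.0225733
  π_III·f_III = 0.54 × 0.130983 = 0.0707306
Sum: 0.103707 + 0.0225733 + 0.0707306 = 0.197011
So the posterior for Population I is 0.103707 / 0.197011 ≈ 0.526.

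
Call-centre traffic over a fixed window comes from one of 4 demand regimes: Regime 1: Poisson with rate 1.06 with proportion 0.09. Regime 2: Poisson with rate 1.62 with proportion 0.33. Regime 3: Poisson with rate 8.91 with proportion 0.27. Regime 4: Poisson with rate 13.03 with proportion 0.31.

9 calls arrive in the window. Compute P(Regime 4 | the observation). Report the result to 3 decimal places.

P(component k | x) = π_k·f_k(x) / marginal(x), where marginal(x) = Σ_j π_j·f_j(x).
Evaluate each component's likelihood at the observed value:
  L_1 = 1.61301e-06
  L_2 = 4.19097e-05
  L_3 = 0.131696
  L_4 = 0.0654455
Weight by the priors:
  π_1·L_1 = 0.09 × 1.61301e-06 = 1.45171e-07
  π_2·L_2 = 0.33 × 4.19097e-05 = 1.38302e-05
  π_3·L_3 = 0.27 × 0.131696 = 0.0355579
  π_4·L_4 = 0.31 × 0.0654455 = 0.0202881
Normaliser: 1.45171e-07 + 1.38302e-05 + 0.0355579 + 0.0202881 = 0.05586
So the posterior for Regime 4 is 0.0202881 / 0.05586 ≈ 0.363.

0.363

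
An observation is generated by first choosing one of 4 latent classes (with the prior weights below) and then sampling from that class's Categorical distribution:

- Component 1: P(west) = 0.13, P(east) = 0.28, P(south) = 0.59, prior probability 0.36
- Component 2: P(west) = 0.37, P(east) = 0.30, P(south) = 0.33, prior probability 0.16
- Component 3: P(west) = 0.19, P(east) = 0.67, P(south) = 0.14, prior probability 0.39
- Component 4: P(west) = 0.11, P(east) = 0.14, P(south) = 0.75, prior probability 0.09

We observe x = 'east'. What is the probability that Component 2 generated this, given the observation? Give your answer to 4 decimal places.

P(component k | x) = P(Z=k)·f_k(x) / marginal(x), where marginal(x) = Σ_j P(Z=j)·f_j(x).
Categorical probabilities:
  p_1 = P(east | comp) = 0.28
  p_2 = P(east | comp) = 0.30
  p_3 = P(east | comp) = 0.67
  p_4 = P(east | comp) = 0.14
Weight by the priors:
  P(Z=1)·p_1 = 0.36 × 0.28 = 0.1008
  P(Z=2)·p_2 = 0.16 × 0.3 = 0.048
  P(Z=3)·p_3 = 0.39 × 0.67 = 0.2613
  P(Z=4)·p_4 = 0.09 × 0.14 = 0.0126
Sum: 0.1008 + 0.048 + 0.2613 + 0.0126 = 0.4227
So the posterior for Component 2 is 0.048 / 0.4227 ≈ 0.1136.

0.1136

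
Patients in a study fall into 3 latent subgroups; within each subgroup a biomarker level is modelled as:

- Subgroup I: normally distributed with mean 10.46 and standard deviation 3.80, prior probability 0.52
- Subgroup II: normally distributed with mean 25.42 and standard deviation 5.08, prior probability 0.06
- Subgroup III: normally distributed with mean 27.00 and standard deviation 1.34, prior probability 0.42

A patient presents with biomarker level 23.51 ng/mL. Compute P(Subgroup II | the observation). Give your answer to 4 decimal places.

0.5018

Apply Bayes' rule: the posterior for each component is proportional to its prior times its likelihood at x.
Component likelihoods at x = 23.51 ng/mL:
  f_I = (1/(3.80·√(2π)))·exp(−(23.51−10.46)²/(2·3.80²)) = 0.104985·exp(-5.89690) = 0.000288493
  f_II = (1/(5.08·√(2π)))·exp(−(23.51−25.42)²/(2·5.08²)) = 0.078532·exp(-0.07068) = 0.0731728
  f_III = (1/(1.34·√(2π)))·exp(−(23.51−27.00)²/(2·1.34²)) = 0.297718·exp(-3.39165) = 0.0100191
Multiply by the mixture weights:
  P(Z=I)·f_I = 0.52 × 0.000288493 = 0.000150016
  P(Z=II)·f_II = 0.06 × 0.0731728 = 0.00439037
  P(Z=III)·f_III = 0.42 × 0.0100191 = 0.00420803
Sum: 0.000150016 + 0.00439037 + 0.00420803 = 0.00874841
Responsibility of Subgroup II: 0.00439037 / 0.00874841 ≈ 0.5018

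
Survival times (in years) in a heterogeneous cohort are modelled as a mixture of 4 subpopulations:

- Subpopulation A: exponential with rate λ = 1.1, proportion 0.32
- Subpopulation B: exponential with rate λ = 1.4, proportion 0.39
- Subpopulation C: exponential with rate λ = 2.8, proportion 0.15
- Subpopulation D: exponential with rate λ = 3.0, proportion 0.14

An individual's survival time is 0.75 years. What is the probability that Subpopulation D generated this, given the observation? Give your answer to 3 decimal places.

P(component k | x) = w_k·f_k(x) / marginal(x), where marginal(x) = Σ_j w_j·f_j(x).
Exponential densities:
  L_A = 0.482058
  L_B = 0.489913
  L_C = 0.342878
  L_D = 0.316198
Prior × likelihood for each component:
  w_A·L_A = 0.32 × 0.482058 = 0.154259
  w_B·L_B = 0.39 × 0.489913 = 0.191066
  w_C·L_C = 0.15 × 0.342878 = 0.0514317
  w_D·L_D = 0.14 × 0.316198 = 0.0442677
Denominator: 0.154259 + 0.191066 + 0.0514317 + 0.0442677 = 0.441024
P(Subpopulation D | data) ≈ 0.100

0.100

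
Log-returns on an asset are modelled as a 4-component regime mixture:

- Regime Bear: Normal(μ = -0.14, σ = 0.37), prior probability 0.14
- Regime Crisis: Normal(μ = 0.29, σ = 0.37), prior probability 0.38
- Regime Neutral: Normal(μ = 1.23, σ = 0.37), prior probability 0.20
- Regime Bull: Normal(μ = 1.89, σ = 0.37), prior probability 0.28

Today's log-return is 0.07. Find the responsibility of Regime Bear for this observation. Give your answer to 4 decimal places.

P(component k | x) = P(Z=k)·f_k(x) / marginal(x), where marginal(x) = Σ_j P(Z=j)·f_j(x).
Component likelihoods at x = 0.07:
  f_Bear = (1/(0.37·√(2π)))·exp(−(0.07−-0.14)²/(2·0.37²)) = 1.078222·exp(-0.16107) = 0.917821
  f_Crisis = (1/(0.37·√(2π)))·exp(−(0.07−0.29)²/(2·0.37²)) = 1.078222·exp(-0.17677) = 0.903519
  f_Neutral = (1/(0.37·√(2π)))·exp(−(0.07−1.23)²/(2·0.37²)) = 1.078222·exp(-4.91454) = 0.0079132
  f_Bull = (1/(0.37·√(2π)))·exp(−(0.07−1.89)²/(2·0.37²)) = 1.078222·exp(-12.09788) = 6.0071e-06
Unnormalised posteriors:
  P(Z=Bear)·f_Bear = 0.14 × 0.917821 = 0.128495
  P(Z=Crisis)·f_Crisis = 0.38 × 0.903519 = 0.343337
  P(Z=Neutral)·f_Neutral = 0.20 × 0.0079132 = 0.00158264
  P(Z=Bull)·f_Bull = 0.28 × 6.0071e-06 = 1.68199e-06
Denominator: 0.128495 + 0.343337 + 0.00158264 + 1.68199e-06 = 0.473417
So the posterior for Regime Bear is 0.128495 / 0.473417 ≈ 0.2714.

0.2714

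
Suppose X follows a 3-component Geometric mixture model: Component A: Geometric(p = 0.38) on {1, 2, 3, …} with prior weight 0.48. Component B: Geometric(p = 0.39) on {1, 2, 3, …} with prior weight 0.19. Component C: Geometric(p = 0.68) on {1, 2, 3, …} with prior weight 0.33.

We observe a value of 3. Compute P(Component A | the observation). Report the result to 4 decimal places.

0.5811

By Bayes' theorem, P(k | x) = P(Z=k) f_k(x) / Σ_j P(Z=j) f_j(x).
Component likelihoods at x = 3:
  f_A = 0.38·(1−0.38)^2 = 0.38·0.3844 = 0.146072
  f_B = 0.39·(1−0.39)^2 = 0.39·0.3721 = 0.145119
  f_C = 0.68·(1−0.68)^2 = 0.68·0.1024 = 0.069632
Weight by the priors:
  P(Z=A)·f_A = 0.48 × 0.146072 = 0.0701146
  P(Z=B)·f_B = 0.19 × 0.145119 = 0.0275726
  P(Z=C)·f_C = 0.33 × 0.069632 = 0.0229786
Marginal: 0.0701146 + 0.0275726 + 0.0229786 = 0.120666
Responsibility of Component A: 0.0701146 / 0.120666 ≈ 0.5811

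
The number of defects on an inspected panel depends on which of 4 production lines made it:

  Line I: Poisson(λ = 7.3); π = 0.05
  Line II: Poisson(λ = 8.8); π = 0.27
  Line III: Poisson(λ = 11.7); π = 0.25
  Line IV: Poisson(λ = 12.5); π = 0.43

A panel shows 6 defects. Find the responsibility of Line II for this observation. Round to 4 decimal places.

0.5333

P(component k | x) = π_k·f_k(x) / marginal(x), where marginal(x) = Σ_j π_j·f_j(x).
Component likelihoods at x = 6 defects:
  L_I = 0.141989
  L_II = 0.0972237
  L_III = 0.0295486
  L_IV = 0.0197445
Unnormalised posteriors:
  π_I·L_I = 0.05 × 0.141989 = 0.00709945
  π_II·L_II = 0.27 × 0.0972237 = 0.0262504
  π_III·L_III = 0.25 × 0.0295486 = 0.00738716
  π_IV·L_IV = 0.43 × 0.0197445 = 0.00849014
Normaliser: 0.00709945 + 0.0262504 + 0.00738716 + 0.00849014 = 0.0492271
P(Line II | x) = 0.0262504 / 0.0492271 ≈ 0.5333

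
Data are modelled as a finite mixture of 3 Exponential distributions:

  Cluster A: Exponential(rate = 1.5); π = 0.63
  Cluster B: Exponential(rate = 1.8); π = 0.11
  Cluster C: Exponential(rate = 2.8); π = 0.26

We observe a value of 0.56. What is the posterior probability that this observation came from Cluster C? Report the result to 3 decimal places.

0.240

By Bayes' theorem, P(k | x) = π_k f_k(x) / Σ_j π_j f_j(x).
Evaluate each component's likelihood at the observed value:
  p_A = 1.5·e^(−1.5·0.56) = 1.5·e^(−0.8400) = 0.647566
  p_B = 1.8·e^(−1.8·0.56) = 1.8·e^(−1.0080) = 0.656907
  p_C = 2.8·e^(−2.8·0.56) = 2.8·e^(−1.5680) = 0.583693
Prior × likelihood for each component:
  π_A·p_A = 0.63 × 0.647566 = 0.407966
  π_B·p_B = 0.11 × 0.656907 = 0.0722597
  π_C·p_C = 0.26 × 0.583693 = 0.15176
Evidence: 0.407966 + 0.0722597 + 0.15176 = 0.631986
P(Cluster C | x) = 0.15176 / 0.631986 ≈ 0.240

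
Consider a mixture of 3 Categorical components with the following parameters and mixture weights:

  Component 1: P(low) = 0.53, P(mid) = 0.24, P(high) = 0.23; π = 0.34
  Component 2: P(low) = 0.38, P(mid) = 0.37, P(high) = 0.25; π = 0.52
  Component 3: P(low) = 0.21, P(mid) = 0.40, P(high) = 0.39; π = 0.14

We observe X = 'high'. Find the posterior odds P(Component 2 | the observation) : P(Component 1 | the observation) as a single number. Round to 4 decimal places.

Posterior odds = (P(Z=i) f_i(x)) / (P(Z=j) f_j(x)); the normalising sum cancels.
Component likelihoods at x = 'high':
  p_1 = 0.23
  p_2 = 0.25
  p_3 = 0.39
0.13 / 0.0782 ≈ 1.6624

1.6624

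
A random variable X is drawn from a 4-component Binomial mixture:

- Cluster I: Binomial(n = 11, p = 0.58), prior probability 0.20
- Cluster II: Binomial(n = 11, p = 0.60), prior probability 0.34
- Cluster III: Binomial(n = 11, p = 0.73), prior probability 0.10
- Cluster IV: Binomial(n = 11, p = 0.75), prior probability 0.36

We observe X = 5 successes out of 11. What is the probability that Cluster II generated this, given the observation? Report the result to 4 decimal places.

0.5176

The responsibility of component k is π_k f_k(x) divided by Σ_j π_j f_j(x).
Component likelihoods at x = 5 successes out of 11:
  L_I = C(11,5)·0.58^5·0.42^6 = 462·0.0656357·0.00548903 = 0.166448
  L_II = C(11,5)·0.60^5·0.40^6 = 462·0.07776·0.004096 = 0.147149
  L_III = C(11,5)·0.73^5·0.27^6 = 462·0.207307·0.00038742 = 0.0371055
  L_IV = C(11,5)·0.75^5·0.25^6 = 462·0.237305·0.000244141 = 0.0267663
Unnormalised posteriors:
  π_I·L_I = 0.20 × 0.166448 = 0.0332895
  π_II·L_II = 0.34 × 0.147149 = 0.0500308
  π_III·L_III = 0.10 × 0.0371055 = 0.00371055
  π_IV·L_IV = 0.36 × 0.0267663 = 0.00963587
Evidence: 0.0332895 + 0.0500308 + 0.00371055 + 0.00963587 = 0.0966667
So the posterior for Cluster II is 0.0500308 / 0.0966667 ≈ 0.5176.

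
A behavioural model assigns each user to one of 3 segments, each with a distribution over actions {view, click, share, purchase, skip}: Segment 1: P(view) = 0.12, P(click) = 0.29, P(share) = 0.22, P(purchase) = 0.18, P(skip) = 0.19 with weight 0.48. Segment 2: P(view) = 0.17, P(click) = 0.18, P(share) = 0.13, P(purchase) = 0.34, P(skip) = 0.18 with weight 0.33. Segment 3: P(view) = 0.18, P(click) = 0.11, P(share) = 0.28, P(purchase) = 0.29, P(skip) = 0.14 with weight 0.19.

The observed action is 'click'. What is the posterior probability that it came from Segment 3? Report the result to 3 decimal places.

The responsibility of component k is w_k f_k(x) divided by Σ_j w_j f_j(x).
Categorical probabilities:
  f_1 = P(click | comp) = 0.29
  f_2 = P(click | comp) = 0.18
  f_3 = P(click | comp) = 0.11
Multiply by the mixture weights:
  w_1·f_1 = 0.48 × 0.29 = 0.1392
  w_2·f_2 = 0.33 × 0.18 = 0.0594
  w_3·f_3 = 0.19 × 0.11 = 0.0209
Sum: 0.1392 + 0.0594 + 0.0209 = 0.2195
P(Segment 3 | the observation) = 0.0209 / 0.2195 ≈ 0.095

0.095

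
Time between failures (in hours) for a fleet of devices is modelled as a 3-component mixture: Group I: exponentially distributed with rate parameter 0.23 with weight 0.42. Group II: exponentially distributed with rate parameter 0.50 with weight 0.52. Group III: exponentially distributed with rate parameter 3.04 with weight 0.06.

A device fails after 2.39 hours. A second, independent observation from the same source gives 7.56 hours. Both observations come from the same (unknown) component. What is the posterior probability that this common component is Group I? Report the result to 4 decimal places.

0.7150

Posterior ∝ prior × likelihood, so P(k | x) ∝ π_k f_k(x); normalise over all components.
Since both observations come from the same component, the likelihood for component k is f_k(x₁)·f_k(x₂).
  L_I = [0.132738] × [0.0404182] = 0.00536504
  L_II = [0.151352] × [0.0114113] = 0.00172713
  L_III = [0.00212551] × [3.175e-10] = 6.74851e-13
Multiply by the mixture weights:
  π_I·L_I = 0.42 × 0.00536504 = 0.00225332
  π_II·L_II = 0.52 × 0.00172713 = 0.000898107
  π_III·L_III = 0.06 × 6.74851e-13 = 4.0491e-14
Denominator: 0.00225332 + 0.000898107 + 4.0491e-14 = 0.00315142
Responsibility of Group I: 0.00225332 / 0.00315142 ≈ 0.7150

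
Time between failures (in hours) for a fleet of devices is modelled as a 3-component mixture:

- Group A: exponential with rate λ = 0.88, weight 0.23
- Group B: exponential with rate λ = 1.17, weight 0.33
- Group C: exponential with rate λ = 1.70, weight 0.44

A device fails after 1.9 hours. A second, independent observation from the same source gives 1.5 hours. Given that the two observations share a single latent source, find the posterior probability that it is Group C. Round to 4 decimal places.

0.1842

Posterior ∝ prior × likelihood, so P(k | x) ∝ w_k f_k(x); normalise over all components.
Since both observations come from the same component, the likelihood for component k is f_k(x₁)·f_k(x₂).
  p_A = [0.88·e^(−0.88·1.9) = 0.88·e^(−1.6720) = 0.165326] × [0.235079] = 0.0388648
  p_B = [1.17·e^(−1.17·1.9) = 1.17·e^(−2.2230) = 0.126692] × [0.202301] = 0.02563
  p_C = [1.70·e^(−1.70·1.9) = 1.70·e^(−3.2300) = 0.0672477] × [0.132739] = 0.00892639
Weight by the priors:
  w_A·p_A = 0.23 × 0.0388648 = 0.0089389
  w_B·p_B = 0.33 × 0.02563 = 0.00845789
  w_C·p_C = 0.44 × 0.00892639 = 0.00392761
Sum: 0.0089389 + 0.00845789 + 0.00392761 = 0.0213244
Responsibility of Group C: 0.00392761 / 0.0213244 ≈ 0.1842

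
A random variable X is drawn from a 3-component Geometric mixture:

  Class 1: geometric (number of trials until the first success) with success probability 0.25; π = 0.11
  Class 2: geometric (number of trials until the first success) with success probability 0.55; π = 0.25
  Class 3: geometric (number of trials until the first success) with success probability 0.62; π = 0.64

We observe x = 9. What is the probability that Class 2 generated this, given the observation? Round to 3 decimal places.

Posterior ∝ prior × likelihood, so P(k | x) ∝ P(Z=k) f_k(x); normalise over all components.
Component likelihoods at x = 9:
  L_1 = 0.0250282
  L_2 = 0.000924832
  L_3 = 0.000269563
Prior × likelihood for each component:
  P(Z=1)·L_1 = 0.11 × 0.0250282 = 0.00275311
  P(Z=2)·L_2 = 0.25 × 0.000924832 = 0.000231208
  P(Z=3)·L_3 = 0.64 × 0.000269563 = 0.00017252
Marginal: 0.00275311 + 0.000231208 + 0.00017252 = 0.00315683
P(Class 2 | the observation) ≈ 0.073

0.073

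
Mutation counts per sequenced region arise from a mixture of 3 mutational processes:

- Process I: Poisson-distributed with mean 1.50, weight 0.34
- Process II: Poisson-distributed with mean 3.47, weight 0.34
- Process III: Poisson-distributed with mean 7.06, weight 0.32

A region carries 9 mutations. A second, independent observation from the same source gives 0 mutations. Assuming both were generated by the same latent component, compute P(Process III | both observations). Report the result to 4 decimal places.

Posterior ∝ prior × likelihood, so P(k | x) ∝ π_k f_k(x); normalise over all components.
Since both observations come from the same component, the likelihood for component k is f_k(x₁)·f_k(x₂).
  f_I = [2.36383e-05] × [0.22313] = 5.27442e-06
  f_II = [0.00625461] × [0.031117] = 0.000194625
  f_III = [0.103124] × [0.000858778] = 8.85607e-05
Multiply by the mixture weights:
  π_I·f_I = 0.34 × 5.27442e-06 = 1.7933e-06
  π_II·f_II = 0.34 × 0.000194625 = 6.61725e-05
  π_III·f_III = 0.32 × 8.85607e-05 = 2.83394e-05
Denominator: 1.7933e-06 + 6.61725e-05 + 2.83394e-05 = 9.63052e-05
Responsibility of Process III: 2.83394e-05 / 9.63052e-05 ≈ 0.2943

0.2943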